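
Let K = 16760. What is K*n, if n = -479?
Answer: -8028040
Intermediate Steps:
K*n = 16760*(-479) = -8028040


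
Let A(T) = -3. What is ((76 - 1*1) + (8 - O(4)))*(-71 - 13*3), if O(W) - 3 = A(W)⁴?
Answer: 110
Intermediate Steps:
O(W) = 84 (O(W) = 3 + (-3)⁴ = 3 + 81 = 84)
((76 - 1*1) + (8 - O(4)))*(-71 - 13*3) = ((76 - 1*1) + (8 - 1*84))*(-71 - 13*3) = ((76 - 1) + (8 - 84))*(-71 - 1*39) = (75 - 76)*(-71 - 39) = -1*(-110) = 110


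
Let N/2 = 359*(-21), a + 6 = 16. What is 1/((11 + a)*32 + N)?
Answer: -1/14406 ≈ -6.9416e-5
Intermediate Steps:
a = 10 (a = -6 + 16 = 10)
N = -15078 (N = 2*(359*(-21)) = 2*(-7539) = -15078)
1/((11 + a)*32 + N) = 1/((11 + 10)*32 - 15078) = 1/(21*32 - 15078) = 1/(672 - 15078) = 1/(-14406) = -1/14406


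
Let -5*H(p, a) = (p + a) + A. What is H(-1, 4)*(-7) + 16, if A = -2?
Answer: 87/5 ≈ 17.400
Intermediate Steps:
H(p, a) = 2/5 - a/5 - p/5 (H(p, a) = -((p + a) - 2)/5 = -((a + p) - 2)/5 = -(-2 + a + p)/5 = 2/5 - a/5 - p/5)
H(-1, 4)*(-7) + 16 = (2/5 - 1/5*4 - 1/5*(-1))*(-7) + 16 = (2/5 - 4/5 + 1/5)*(-7) + 16 = -1/5*(-7) + 16 = 7/5 + 16 = 87/5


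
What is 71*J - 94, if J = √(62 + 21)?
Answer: -94 + 71*√83 ≈ 552.84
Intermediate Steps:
J = √83 ≈ 9.1104
71*J - 94 = 71*√83 - 94 = -94 + 71*√83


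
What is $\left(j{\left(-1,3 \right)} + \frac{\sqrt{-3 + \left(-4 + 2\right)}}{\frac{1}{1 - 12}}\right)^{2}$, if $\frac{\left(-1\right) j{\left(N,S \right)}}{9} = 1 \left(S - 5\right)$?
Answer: $\left(18 - 11 i \sqrt{5}\right)^{2} \approx -281.0 - 885.48 i$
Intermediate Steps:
$j{\left(N,S \right)} = 45 - 9 S$ ($j{\left(N,S \right)} = - 9 \cdot 1 \left(S - 5\right) = - 9 \cdot 1 \left(-5 + S\right) = - 9 \left(-5 + S\right) = 45 - 9 S$)
$\left(j{\left(-1,3 \right)} + \frac{\sqrt{-3 + \left(-4 + 2\right)}}{\frac{1}{1 - 12}}\right)^{2} = \left(\left(45 - 27\right) + \frac{\sqrt{-3 + \left(-4 + 2\right)}}{\frac{1}{1 - 12}}\right)^{2} = \left(\left(45 - 27\right) + \frac{\sqrt{-3 - 2}}{\frac{1}{-11}}\right)^{2} = \left(18 + \frac{\sqrt{-5}}{- \frac{1}{11}}\right)^{2} = \left(18 + i \sqrt{5} \left(-11\right)\right)^{2} = \left(18 - 11 i \sqrt{5}\right)^{2}$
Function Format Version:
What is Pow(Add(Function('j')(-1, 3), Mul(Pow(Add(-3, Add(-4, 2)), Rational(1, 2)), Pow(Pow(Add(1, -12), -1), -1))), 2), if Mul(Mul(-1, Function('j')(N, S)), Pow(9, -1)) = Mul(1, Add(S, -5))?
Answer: Pow(Add(18, Mul(-11, I, Pow(5, Rational(1, 2)))), 2) ≈ Add(-281.00, Mul(-885.48, I))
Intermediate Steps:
Function('j')(N, S) = Add(45, Mul(-9, S)) (Function('j')(N, S) = Mul(-9, Mul(1, Add(S, -5))) = Mul(-9, Mul(1, Add(-5, S))) = Mul(-9, Add(-5, S)) = Add(45, Mul(-9, S)))
Pow(Add(Function('j')(-1, 3), Mul(Pow(Add(-3, Add(-4, 2)), Rational(1, 2)), Pow(Pow(Add(1, -12), -1), -1))), 2) = Pow(Add(Add(45, Mul(-9, 3)), Mul(Pow(Add(-3, Add(-4, 2)), Rational(1, 2)), Pow(Pow(Add(1, -12), -1), -1))), 2) = Pow(Add(Add(45, -27), Mul(Pow(Add(-3, -2), Rational(1, 2)), Pow(Pow(-11, -1), -1))), 2) = Pow(Add(18, Mul(Pow(-5, Rational(1, 2)), Pow(Rational(-1, 11), -1))), 2) = Pow(Add(18, Mul(Mul(I, Pow(5, Rational(1, 2))), -11)), 2) = Pow(Add(18, Mul(-11, I, Pow(5, Rational(1, 2)))), 2)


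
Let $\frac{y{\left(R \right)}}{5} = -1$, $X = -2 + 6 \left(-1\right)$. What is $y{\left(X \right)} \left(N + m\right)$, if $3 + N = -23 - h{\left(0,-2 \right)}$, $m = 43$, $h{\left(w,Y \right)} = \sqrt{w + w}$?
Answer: $-85$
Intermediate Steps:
$h{\left(w,Y \right)} = \sqrt{2} \sqrt{w}$ ($h{\left(w,Y \right)} = \sqrt{2 w} = \sqrt{2} \sqrt{w}$)
$X = -8$ ($X = -2 - 6 = -8$)
$y{\left(R \right)} = -5$ ($y{\left(R \right)} = 5 \left(-1\right) = -5$)
$N = -26$ ($N = -3 - \left(23 + \sqrt{2} \sqrt{0}\right) = -3 - \left(23 + \sqrt{2} \cdot 0\right) = -3 - 23 = -26$)
$y{\left(X \right)} \left(N + m\right) = - 5 \left(-26 + 43\right) = \left(-5\right) 17 = -85$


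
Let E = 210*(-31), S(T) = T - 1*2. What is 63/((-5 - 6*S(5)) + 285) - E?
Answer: 1705683/262 ≈ 6510.2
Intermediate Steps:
S(T) = -2 + T (S(T) = T - 2 = -2 + T)
E = -6510
63/((-5 - 6*S(5)) + 285) - E = 63/((-5 - 6*(-2 + 5)) + 285) - 1*(-6510) = 63/((-5 - 6*3) + 285) + 6510 = 63/((-5 - 18) + 285) + 6510 = 63/(-23 + 285) + 6510 = 63/262 + 6510 = 1705683/262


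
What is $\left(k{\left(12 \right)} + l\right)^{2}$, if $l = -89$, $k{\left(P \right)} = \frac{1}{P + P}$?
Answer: $\frac{4558225}{576} \approx 7913.6$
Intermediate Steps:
$k{\left(P \right)} = \frac{1}{2 P}$
$\left(k{\left(12 \right)} + l\right)^{2} = \left(\frac{1}{2 \cdot 12} - 89\right)^{2} = \left(\frac{1}{2} \cdot \frac{1}{12} - 89\right)^{2} = \left(\frac{1}{24} - 89\right)^{2} = \left(- \frac{2135}{24}\right)^{2} = \frac{4558225}{576}$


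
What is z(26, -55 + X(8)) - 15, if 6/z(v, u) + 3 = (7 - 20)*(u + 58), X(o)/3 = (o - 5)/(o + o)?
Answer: -3977/263 ≈ -15.122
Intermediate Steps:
X(o) = 3*(-5 + o)/(2*o) (X(o) = 3*((o - 5)/(o + o)) = 3*((-5 + o)/((2*o))) = 3*((-5 + o)*(1/(2*o))) = 3*((-5 + o)/(2*o)) = 3*(-5 + o)/(2*o))
z(v, u) = 6/(-757 - 13*u) (z(v, u) = 6/(-3 + (7 - 20)*(u + 58)) = 6/(-3 - 13*(58 + u)) = 6/(-3 + (-754 - 13*u)) = 6/(-757 - 13*u))
z(26, -55 + X(8)) - 15 = -6/(757 + 13*(-55 + (3/2)*(-5 + 8)/8)) - 15 = -6/(757 + 13*(-55 + (3/2)*(⅛)*3)) - 15 = -6/(757 + 13*(-55 + 9/16)) - 15 = -6/(757 + 13*(-871/16)) - 15 = -6/(757 - 11323/16) - 15 = -6/789/16 - 15 = -6*16/789 - 15 = -32/263 - 15 = -3977/263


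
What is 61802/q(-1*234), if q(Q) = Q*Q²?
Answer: -2377/492804 ≈ -0.0048234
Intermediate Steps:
q(Q) = Q³
61802/q(-1*234) = 61802/((-1*234)³) = 61802/((-234)³) = 61802/(-12812904) = 61802*(-1/12812904) = -2377/492804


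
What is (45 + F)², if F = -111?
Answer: 4356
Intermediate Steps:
(45 + F)² = (45 - 111)² = (-66)² = 4356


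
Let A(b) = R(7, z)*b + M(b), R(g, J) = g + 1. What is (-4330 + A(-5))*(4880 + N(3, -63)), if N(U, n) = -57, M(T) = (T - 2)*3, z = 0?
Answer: -21177793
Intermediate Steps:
R(g, J) = 1 + g
M(T) = -6 + 3*T (M(T) = (-2 + T)*3 = -6 + 3*T)
A(b) = -6 + 11*b (A(b) = (1 + 7)*b + (-6 + 3*b) = 8*b + (-6 + 3*b) = -6 + 11*b)
(-4330 + A(-5))*(4880 + N(3, -63)) = (-4330 + (-6 + 11*(-5)))*(4880 - 57) = (-4330 + (-6 - 55))*4823 = (-4330 - 61)*4823 = -4391*4823 = -21177793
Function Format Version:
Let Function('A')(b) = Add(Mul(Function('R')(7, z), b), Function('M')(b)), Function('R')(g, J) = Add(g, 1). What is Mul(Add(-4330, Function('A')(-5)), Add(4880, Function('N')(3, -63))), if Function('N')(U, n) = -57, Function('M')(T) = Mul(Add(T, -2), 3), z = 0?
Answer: -21177793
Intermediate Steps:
Function('R')(g, J) = Add(1, g)
Function('M')(T) = Add(-6, Mul(3, T)) (Function('M')(T) = Mul(Add(-2, T), 3) = Add(-6, Mul(3, T)))
Function('A')(b) = Add(-6, Mul(11, b)) (Function('A')(b) = Add(Mul(Add(1, 7), b), Add(-6, Mul(3, b))) = Add(Mul(8, b), Add(-6, Mul(3, b))) = Add(-6, Mul(11, b)))
Mul(Add(-4330, Function('A')(-5)), Add(4880, Function('N')(3, -63))) = Mul(Add(-4330, Add(-6, Mul(11, -5))), Add(4880, -57)) = Mul(Add(-4330, Add(-6, -55)), 4823) = Mul(Add(-4330, -61), 4823) = Mul(-4391, 4823) = -21177793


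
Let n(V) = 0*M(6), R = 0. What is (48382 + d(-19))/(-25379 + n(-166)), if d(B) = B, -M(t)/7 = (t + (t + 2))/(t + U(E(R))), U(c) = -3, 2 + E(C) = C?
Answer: -48363/25379 ≈ -1.9056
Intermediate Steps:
E(C) = -2 + C
M(t) = -7*(2 + 2*t)/(-3 + t) (M(t) = -7*(t + (t + 2))/(t - 3) = -7*(t + (2 + t))/(-3 + t) = -7*(2 + 2*t)/(-3 + t))
n(V) = 0 (n(V) = 0*(14*(-1 - 1*6)/(-3 + 6)) = 0*(14*(-1 - 6)/3) = 0*(14*(1/3)*(-7)) = 0*(-98/3) = 0)
(48382 + d(-19))/(-25379 + n(-166)) = (48382 - 19)/(-25379 + 0) = 48363/(-25379) = 48363*(-1/25379) = -48363/25379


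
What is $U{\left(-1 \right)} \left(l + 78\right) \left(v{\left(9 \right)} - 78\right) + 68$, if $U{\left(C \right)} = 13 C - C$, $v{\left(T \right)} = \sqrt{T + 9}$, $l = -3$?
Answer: $70268 - 2700 \sqrt{2} \approx 66450.0$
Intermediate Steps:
$v{\left(T \right)} = \sqrt{9 + T}$
$U{\left(C \right)} = 12 C$
$U{\left(-1 \right)} \left(l + 78\right) \left(v{\left(9 \right)} - 78\right) + 68 = 12 \left(-1\right) \left(-3 + 78\right) \left(\sqrt{9 + 9} - 78\right) + 68 = - 12 \cdot 75 \left(\sqrt{18} - 78\right) + 68 = - 12 \cdot 75 \left(3 \sqrt{2} - 78\right) + 68 = - 12 \cdot 75 \left(-78 + 3 \sqrt{2}\right) + 68 = - 12 \left(-5850 + 225 \sqrt{2}\right) + 68 = \left(70200 - 2700 \sqrt{2}\right) + 68 = 70268 - 2700 \sqrt{2}$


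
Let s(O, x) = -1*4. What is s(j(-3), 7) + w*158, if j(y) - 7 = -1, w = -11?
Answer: -1742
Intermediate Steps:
j(y) = 6 (j(y) = 7 - 1 = 6)
s(O, x) = -4
s(j(-3), 7) + w*158 = -4 - 11*158 = -4 - 1738 = -1742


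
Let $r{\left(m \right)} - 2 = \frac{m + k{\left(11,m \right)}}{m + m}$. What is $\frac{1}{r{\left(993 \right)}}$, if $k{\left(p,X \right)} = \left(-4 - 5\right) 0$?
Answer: $\frac{2}{5} \approx 0.4$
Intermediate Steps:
$k{\left(p,X \right)} = 0$ ($k{\left(p,X \right)} = \left(-9\right) 0 = 0$)
$r{\left(m \right)} = \frac{5}{2}$ ($r{\left(m \right)} = 2 + \frac{m + 0}{m + m} = 2 + \frac{m}{2 m} = 2 + m \frac{1}{2 m} = 2 + \frac{1}{2} = \frac{5}{2}$)
$\frac{1}{r{\left(993 \right)}} = \frac{1}{\frac{5}{2}} = \frac{2}{5}$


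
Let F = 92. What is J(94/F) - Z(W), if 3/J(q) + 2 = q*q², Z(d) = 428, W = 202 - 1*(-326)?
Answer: -13058460/30283 ≈ -431.21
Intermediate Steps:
W = 528 (W = 202 + 326 = 528)
J(q) = 3/(-2 + q³) (J(q) = 3/(-2 + q*q²) = 3/(-2 + q³))
J(94/F) - Z(W) = 3/(-2 + (94/92)³) - 1*428 = 3/(-2 + (94*(1/92))³) - 428 = 3/(-2 + (47/46)³) - 428 = 3/(-2 + 103823/97336) - 428 = 3/(-90849/97336) - 428 = 3*(-97336/90849) - 428 = -97336/30283 - 428 = -13058460/30283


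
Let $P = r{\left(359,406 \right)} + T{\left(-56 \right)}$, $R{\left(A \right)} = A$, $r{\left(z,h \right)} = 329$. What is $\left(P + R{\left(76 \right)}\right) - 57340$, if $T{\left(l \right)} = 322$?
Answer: $-56613$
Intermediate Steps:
$P = 651$ ($P = 329 + 322 = 651$)
$\left(P + R{\left(76 \right)}\right) - 57340 = \left(651 + 76\right) - 57340 = 727 - 57340 = -56613$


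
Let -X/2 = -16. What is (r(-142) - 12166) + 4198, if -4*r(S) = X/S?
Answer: -565724/71 ≈ -7967.9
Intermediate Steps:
X = 32 (X = -2*(-16) = 32)
r(S) = -8/S
(r(-142) - 12166) + 4198 = (-8/(-142) - 12166) + 4198 = (-8*(-1/142) - 12166) + 4198 = (4/71 - 12166) + 4198 = -863782/71 + 4198 = -565724/71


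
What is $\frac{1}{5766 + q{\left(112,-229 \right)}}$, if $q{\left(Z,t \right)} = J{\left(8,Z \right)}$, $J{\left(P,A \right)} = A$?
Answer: $\frac{1}{5878} \approx 0.00017013$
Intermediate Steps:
$q{\left(Z,t \right)} = Z$
$\frac{1}{5766 + q{\left(112,-229 \right)}} = \frac{1}{5766 + 112} = \frac{1}{5878}$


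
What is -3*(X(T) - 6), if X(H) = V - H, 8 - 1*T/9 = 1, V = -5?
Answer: 222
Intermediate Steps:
T = 63 (T = 72 - 9*1 = 72 - 9 = 63)
X(H) = -5 - H
-3*(X(T) - 6) = -3*((-5 - 1*63) - 6) = -3*((-5 - 63) - 6) = -3*(-68 - 6) = -3*(-74) = 222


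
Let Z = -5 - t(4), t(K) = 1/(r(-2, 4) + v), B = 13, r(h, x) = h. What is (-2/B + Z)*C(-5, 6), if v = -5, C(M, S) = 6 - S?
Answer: 0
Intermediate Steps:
t(K) = -⅐ (t(K) = 1/(-2 - 5) = 1/(-7) = -⅐)
Z = -34/7 (Z = -5 - 1*(-⅐) = -5 + ⅐ = -34/7 ≈ -4.8571)
(-2/B + Z)*C(-5, 6) = (-2/13 - 34/7)*(6 - 1*6) = (-2*1/13 - 34/7)*(6 - 6) = (-2/13 - 34/7)*0 = -456/91*0 = 0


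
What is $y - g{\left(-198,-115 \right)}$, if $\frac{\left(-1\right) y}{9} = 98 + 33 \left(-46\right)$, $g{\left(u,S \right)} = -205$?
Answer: $12985$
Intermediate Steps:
$y = 12780$ ($y = - 9 \left(98 + 33 \left(-46\right)\right) = - 9 \left(98 - 1518\right) = \left(-9\right) \left(-1420\right) = 12780$)
$y - g{\left(-198,-115 \right)} = 12780 - -205 = 12780 + 205 = 12985$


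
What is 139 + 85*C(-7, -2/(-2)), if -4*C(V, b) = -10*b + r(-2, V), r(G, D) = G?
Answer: 394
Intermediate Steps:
C(V, b) = ½ + 5*b/2 (C(V, b) = -(-10*b - 2)/4 = -(-2 - 10*b)/4 = ½ + 5*b/2)
139 + 85*C(-7, -2/(-2)) = 139 + 85*(½ + 5*(-2/(-2))/2) = 139 + 85*(½ + 5*(-2*(-½))/2) = 139 + 85*(½ + (5/2)*1) = 139 + 85*(½ + 5/2) = 139 + 85*3 = 139 + 255 = 394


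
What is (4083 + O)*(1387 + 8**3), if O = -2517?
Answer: 2973834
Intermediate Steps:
(4083 + O)*(1387 + 8**3) = (4083 - 2517)*(1387 + 8**3) = 1566*(1387 + 512) = 1566*1899 = 2973834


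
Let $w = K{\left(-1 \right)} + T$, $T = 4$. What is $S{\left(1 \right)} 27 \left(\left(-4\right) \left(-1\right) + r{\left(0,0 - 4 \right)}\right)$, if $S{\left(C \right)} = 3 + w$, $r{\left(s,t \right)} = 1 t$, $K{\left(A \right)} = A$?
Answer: $0$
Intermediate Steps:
$w = 3$ ($w = -1 + 4 = 3$)
$r{\left(s,t \right)} = t$
$S{\left(C \right)} = 6$ ($S{\left(C \right)} = 3 + 3 = 6$)
$S{\left(1 \right)} 27 \left(\left(-4\right) \left(-1\right) + r{\left(0,0 - 4 \right)}\right) = 6 \cdot 27 \left(\left(-4\right) \left(-1\right) + \left(0 - 4\right)\right) = 162 \left(4 - 4\right) = 162 \cdot 0 = 0$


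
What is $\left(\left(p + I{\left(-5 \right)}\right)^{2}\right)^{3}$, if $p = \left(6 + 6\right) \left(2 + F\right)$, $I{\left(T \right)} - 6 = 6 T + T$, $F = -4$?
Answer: $22164361129$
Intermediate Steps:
$I{\left(T \right)} = 6 + 7 T$ ($I{\left(T \right)} = 6 + \left(6 T + T\right) = 6 + 7 T$)
$p = -24$ ($p = \left(6 + 6\right) \left(2 - 4\right) = 12 \left(-2\right) = -24$)
$\left(\left(p + I{\left(-5 \right)}\right)^{2}\right)^{3} = \left(\left(-24 + \left(6 + 7 \left(-5\right)\right)\right)^{2}\right)^{3} = \left(\left(-24 + \left(6 - 35\right)\right)^{2}\right)^{3} = \left(\left(-24 - 29\right)^{2}\right)^{3} = \left(\left(-53\right)^{2}\right)^{3} = 2809^{3} = 22164361129$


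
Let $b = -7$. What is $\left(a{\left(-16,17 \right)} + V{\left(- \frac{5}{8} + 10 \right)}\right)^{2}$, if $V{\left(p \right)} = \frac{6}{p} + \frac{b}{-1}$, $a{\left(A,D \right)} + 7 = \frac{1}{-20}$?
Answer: $\frac{3481}{10000} \approx 0.3481$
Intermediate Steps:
$a{\left(A,D \right)} = - \frac{141}{20}$ ($a{\left(A,D \right)} = -7 + \frac{1}{-20} = -7 - \frac{1}{20} = - \frac{141}{20}$)
$V{\left(p \right)} = 7 + \frac{6}{p}$ ($V{\left(p \right)} = \frac{6}{p} - \frac{7}{-1} = \frac{6}{p} - -7 = \frac{6}{p} + 7 = 7 + \frac{6}{p}$)
$\left(a{\left(-16,17 \right)} + V{\left(- \frac{5}{8} + 10 \right)}\right)^{2} = \left(- \frac{141}{20} + \left(7 + \frac{6}{- \frac{5}{8} + 10}\right)\right)^{2} = \left(- \frac{141}{20} + \left(7 + \frac{6}{\frac{75}{8}}\right)\right)^{2} = \left(- \frac{141}{20} + \left(7 + 6 \cdot \frac{8}{75}\right)\right)^{2} = \left(- \frac{141}{20} + \left(7 + \frac{16}{25}\right)\right)^{2} = \left(- \frac{141}{20} + \frac{191}{25}\right)^{2} = \left(\frac{59}{100}\right)^{2} = \frac{3481}{10000}$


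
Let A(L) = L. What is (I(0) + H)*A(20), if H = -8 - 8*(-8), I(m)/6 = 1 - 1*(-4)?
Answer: 1720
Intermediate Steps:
I(m) = 30 (I(m) = 6*(1 - 1*(-4)) = 6*(1 + 4) = 6*5 = 30)
H = 56 (H = -8 + 64 = 56)
(I(0) + H)*A(20) = (30 + 56)*20 = 86*20 = 1720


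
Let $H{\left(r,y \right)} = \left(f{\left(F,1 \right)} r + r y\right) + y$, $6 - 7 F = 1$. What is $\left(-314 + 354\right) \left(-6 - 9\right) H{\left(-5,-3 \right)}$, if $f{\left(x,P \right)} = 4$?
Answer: $4800$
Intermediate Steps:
$F = \frac{5}{7}$ ($F = \frac{6}{7} - \frac{1}{7} = \frac{5}{7} \approx 0.71429$)
$H{\left(r,y \right)} = y + 4 r + r y$ ($H{\left(r,y \right)} = \left(4 r + r y\right) + y = y + 4 r + r y$)
$\left(-314 + 354\right) \left(-6 - 9\right) H{\left(-5,-3 \right)} = \left(-314 + 354\right) \left(-6 - 9\right) \left(-3 + 4 \left(-5\right) - -15\right) = 40 \left(- 15 \left(-3 - 20 + 15\right)\right) = 40 \left(\left(-15\right) \left(-8\right)\right) = 40 \cdot 120 = 4800$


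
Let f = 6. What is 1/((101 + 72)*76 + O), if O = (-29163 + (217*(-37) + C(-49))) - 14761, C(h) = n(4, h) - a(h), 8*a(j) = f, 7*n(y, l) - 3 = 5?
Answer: -28/1086529 ≈ -2.5770e-5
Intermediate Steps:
n(y, l) = 8/7 (n(y, l) = 3/7 + (⅐)*5 = 3/7 + 5/7 = 8/7)
a(j) = ¾ (a(j) = (⅛)*6 = ¾)
C(h) = 11/28 (C(h) = 8/7 - 1*¾ = 8/7 - ¾ = 11/28)
O = -1454673/28 (O = (-29163 + (217*(-37) + 11/28)) - 14761 = (-29163 + (-8029 + 11/28)) - 14761 = (-29163 - 224801/28) - 14761 = -1041365/28 - 14761 = -1454673/28 ≈ -51953.)
1/((101 + 72)*76 + O) = 1/((101 + 72)*76 - 1454673/28) = 1/(173*76 - 1454673/28) = 1/(13148 - 1454673/28) = 1/(-1086529/28) = -28/1086529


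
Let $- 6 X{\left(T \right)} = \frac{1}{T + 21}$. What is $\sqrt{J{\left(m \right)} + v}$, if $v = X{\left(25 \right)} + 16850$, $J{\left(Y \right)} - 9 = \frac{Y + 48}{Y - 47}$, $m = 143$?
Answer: $\frac{\sqrt{5137609866}}{552} \approx 129.85$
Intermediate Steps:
$X{\left(T \right)} = - \frac{1}{6 \left(21 + T\right)}$ ($X{\left(T \right)} = - \frac{1}{6 \left(T + 21\right)} = - \frac{1}{6 \left(21 + T\right)}$)
$J{\left(Y \right)} = 9 + \frac{48 + Y}{-47 + Y}$ ($J{\left(Y \right)} = 9 + \frac{Y + 48}{Y - 47} = 9 + \frac{48 + Y}{-47 + Y}$)
$v = \frac{4650599}{276}$ ($v = - \frac{1}{126 + 6 \cdot 25} + 16850 = - \frac{1}{126 + 150} + 16850 = - \frac{1}{276} + 16850 = \frac{4650599}{276} \approx 16850.0$)
$\sqrt{J{\left(m \right)} + v} = \sqrt{\frac{5 \left(-75 + 2 \cdot 143\right)}{-47 + 143} + \frac{4650599}{276}} = \sqrt{\frac{5 \left(-75 + 286\right)}{96} + \frac{4650599}{276}} = \sqrt{5 \cdot \frac{1}{96} \cdot 211 + \frac{4650599}{276}} = \sqrt{\frac{1055}{96} + \frac{4650599}{276}} = \sqrt{\frac{37229057}{2208}} = \frac{\sqrt{5137609866}}{552}$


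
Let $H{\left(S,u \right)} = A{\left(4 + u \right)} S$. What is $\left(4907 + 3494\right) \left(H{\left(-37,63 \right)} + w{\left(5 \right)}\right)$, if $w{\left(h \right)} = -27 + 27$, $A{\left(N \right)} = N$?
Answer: $-20826079$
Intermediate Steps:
$H{\left(S,u \right)} = S \left(4 + u\right)$ ($H{\left(S,u \right)} = \left(4 + u\right) S = S \left(4 + u\right)$)
$w{\left(h \right)} = 0$
$\left(4907 + 3494\right) \left(H{\left(-37,63 \right)} + w{\left(5 \right)}\right) = \left(4907 + 3494\right) \left(- 37 \left(4 + 63\right) + 0\right) = 8401 \left(\left(-37\right) 67 + 0\right) = 8401 \left(-2479 + 0\right) = 8401 \left(-2479\right) = -20826079$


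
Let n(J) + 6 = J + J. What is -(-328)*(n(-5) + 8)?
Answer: -2624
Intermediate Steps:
n(J) = -6 + 2*J (n(J) = -6 + (J + J) = -6 + 2*J)
-(-328)*(n(-5) + 8) = -(-328)*((-6 + 2*(-5)) + 8) = -(-328)*((-6 - 10) + 8) = -(-328)*(-16 + 8) = -(-328)*(-8) = -41*64 = -2624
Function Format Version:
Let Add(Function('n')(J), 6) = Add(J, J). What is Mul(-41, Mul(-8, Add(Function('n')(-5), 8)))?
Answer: -2624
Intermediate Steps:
Function('n')(J) = Add(-6, Mul(2, J)) (Function('n')(J) = Add(-6, Add(J, J)) = Add(-6, Mul(2, J)))
Mul(-41, Mul(-8, Add(Function('n')(-5), 8))) = Mul(-41, Mul(-8, Add(Add(-6, Mul(2, -5)), 8))) = Mul(-41, Mul(-8, Add(Add(-6, -10), 8))) = Mul(-41, Mul(-8, Add(-16, 8))) = Mul(-41, Mul(-8, -8)) = Mul(-41, 64) = -2624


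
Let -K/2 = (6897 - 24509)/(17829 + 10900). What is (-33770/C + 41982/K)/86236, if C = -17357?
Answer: 615749483939/1550682989072 ≈ 0.39708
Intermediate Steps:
K = 35224/28729 (K = -2*(6897 - 24509)/(17829 + 10900) = -(-35224)/28729 = -2*(-17612/28729) = 35224/28729 ≈ 1.2261)
(-33770/C + 41982/K)/86236 = (-33770/(-17357) + 41982/(35224/28729))/86236 = (-33770*(-1/17357) + 41982*(28729/35224))*(1/86236) = (33770/17357 + 603050439/17612)*(1/86236) = (615749483939/17981852)*(1/86236) = 615749483939/1550682989072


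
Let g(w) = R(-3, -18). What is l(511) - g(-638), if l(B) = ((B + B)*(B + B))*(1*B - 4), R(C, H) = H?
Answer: 529553406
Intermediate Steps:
g(w) = -18
l(B) = 4*B**2*(-4 + B) (l(B) = ((2*B)*(2*B))*(B - 4) = (4*B**2)*(-4 + B) = 4*B**2*(-4 + B))
l(511) - g(-638) = 4*511**2*(-4 + 511) - 1*(-18) = 4*261121*507 + 18 = 529553388 + 18 = 529553406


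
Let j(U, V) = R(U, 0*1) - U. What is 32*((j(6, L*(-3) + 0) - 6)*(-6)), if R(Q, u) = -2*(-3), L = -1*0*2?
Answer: 1152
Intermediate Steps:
L = 0 (L = 0*2 = 0)
R(Q, u) = 6
j(U, V) = 6 - U
32*((j(6, L*(-3) + 0) - 6)*(-6)) = 32*(((6 - 1*6) - 6)*(-6)) = 32*(((6 - 6) - 6)*(-6)) = 32*((0 - 6)*(-6)) = 32*(-6*(-6)) = 32*36 = 1152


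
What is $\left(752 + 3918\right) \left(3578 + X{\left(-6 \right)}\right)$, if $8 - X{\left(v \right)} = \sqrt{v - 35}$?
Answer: $16746620 - 4670 i \sqrt{41} \approx 1.6747 \cdot 10^{7} - 29903.0 i$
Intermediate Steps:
$X{\left(v \right)} = 8 - \sqrt{-35 + v}$ ($X{\left(v \right)} = 8 - \sqrt{v - 35} = 8 - \sqrt{-35 + v}$)
$\left(752 + 3918\right) \left(3578 + X{\left(-6 \right)}\right) = \left(752 + 3918\right) \left(3578 + \left(8 - \sqrt{-35 - 6}\right)\right) = 4670 \left(3578 + \left(8 - \sqrt{-41}\right)\right) = 4670 \left(3578 + \left(8 - i \sqrt{41}\right)\right) = 4670 \left(3586 - i \sqrt{41}\right) = 16746620 - 4670 i \sqrt{41}$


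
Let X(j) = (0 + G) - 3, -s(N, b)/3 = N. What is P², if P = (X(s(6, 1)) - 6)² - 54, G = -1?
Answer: 2116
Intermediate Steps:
s(N, b) = -3*N
X(j) = -4 (X(j) = (0 - 1) - 3 = -1 - 3 = -4)
P = 46 (P = (-4 - 6)² - 54 = (-10)² - 54 = 100 - 54 = 46)
P² = 46² = 2116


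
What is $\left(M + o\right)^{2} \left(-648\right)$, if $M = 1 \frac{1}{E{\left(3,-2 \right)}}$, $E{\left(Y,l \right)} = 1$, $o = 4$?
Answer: $-16200$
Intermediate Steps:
$M = 1$ ($M = 1 \cdot 1^{-1} = 1 \cdot 1 = 1$)
$\left(M + o\right)^{2} \left(-648\right) = \left(1 + 4\right)^{2} \left(-648\right) = 5^{2} \left(-648\right) = 25 \left(-648\right) = -16200$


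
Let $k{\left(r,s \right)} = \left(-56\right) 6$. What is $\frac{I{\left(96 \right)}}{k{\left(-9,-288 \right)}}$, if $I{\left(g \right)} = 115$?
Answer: $- \frac{115}{336} \approx -0.34226$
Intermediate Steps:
$k{\left(r,s \right)} = -336$
$\frac{I{\left(96 \right)}}{k{\left(-9,-288 \right)}} = \frac{115}{-336} = 115 \left(- \frac{1}{336}\right) = - \frac{115}{336}$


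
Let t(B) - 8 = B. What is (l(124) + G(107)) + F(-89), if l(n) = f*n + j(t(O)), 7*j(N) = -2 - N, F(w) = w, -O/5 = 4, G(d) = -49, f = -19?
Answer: -17448/7 ≈ -2492.6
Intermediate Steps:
O = -20 (O = -5*4 = -20)
t(B) = 8 + B
j(N) = -2/7 - N/7 (j(N) = (-2 - N)/7 = -2/7 - N/7)
l(n) = 10/7 - 19*n (l(n) = -19*n + (-2/7 - (8 - 20)/7) = -19*n + (-2/7 - 1/7*(-12)) = -19*n + (-2/7 + 12/7) = -19*n + 10/7 = 10/7 - 19*n)
(l(124) + G(107)) + F(-89) = ((10/7 - 19*124) - 49) - 89 = ((10/7 - 2356) - 49) - 89 = (-16482/7 - 49) - 89 = -16825/7 - 89 = -17448/7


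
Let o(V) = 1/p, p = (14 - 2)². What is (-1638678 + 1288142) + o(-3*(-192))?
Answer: -50477183/144 ≈ -3.5054e+5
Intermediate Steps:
p = 144 (p = 12² = 144)
o(V) = 1/144
(-1638678 + 1288142) + o(-3*(-192)) = (-1638678 + 1288142) + 1/144 = -350536 + 1/144 = -50477183/144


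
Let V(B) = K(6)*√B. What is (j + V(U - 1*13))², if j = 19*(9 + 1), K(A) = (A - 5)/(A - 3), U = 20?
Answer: (570 + √7)²/9 ≈ 36436.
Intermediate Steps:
K(A) = (-5 + A)/(-3 + A)
j = 190 (j = 19*10 = 190)
V(B) = √B/3 (V(B) = ((-5 + 6)/(-3 + 6))*√B = (1/3)*√B = ((⅓)*1)*√B = √B/3)
(j + V(U - 1*13))² = (190 + √(20 - 1*13)/3)² = (190 + √(20 - 13)/3)² = (190 + √7/3)²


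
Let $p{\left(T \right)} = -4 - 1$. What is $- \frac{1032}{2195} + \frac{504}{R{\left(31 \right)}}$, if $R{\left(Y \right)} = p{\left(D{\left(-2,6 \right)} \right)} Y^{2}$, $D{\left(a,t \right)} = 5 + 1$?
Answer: $- \frac{1213008}{2109395} \approx -0.57505$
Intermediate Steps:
$D{\left(a,t \right)} = 6$
$p{\left(T \right)} = -5$ ($p{\left(T \right)} = -4 - 1 = -5$)
$R{\left(Y \right)} = - 5 Y^{2}$
$- \frac{1032}{2195} + \frac{504}{R{\left(31 \right)}} = - \frac{1032}{2195} + \frac{504}{\left(-5\right) 31^{2}} = \left(-1032\right) \frac{1}{2195} + \frac{504}{\left(-5\right) 961} = - \frac{1032}{2195} + \frac{504}{-4805} = - \frac{1032}{2195} + 504 \left(- \frac{1}{4805}\right) = - \frac{1032}{2195} - \frac{504}{4805} = - \frac{1213008}{2109395}$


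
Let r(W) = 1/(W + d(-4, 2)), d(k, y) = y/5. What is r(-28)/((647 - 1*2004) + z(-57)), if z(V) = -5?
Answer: 5/187956 ≈ 2.6602e-5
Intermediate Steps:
d(k, y) = y/5 (d(k, y) = y*(⅕) = y/5)
r(W) = 1/(⅖ + W) (r(W) = 1/(W + (⅕)*2) = 1/(W + ⅖) = 1/(⅖ + W))
r(-28)/((647 - 1*2004) + z(-57)) = (5/(2 + 5*(-28)))/((647 - 1*2004) - 5) = (5/(2 - 140))/((647 - 2004) - 5) = (5/(-138))/(-1357 - 5) = (5*(-1/138))/(-1362) = -1/1362*(-5/138) = 5/187956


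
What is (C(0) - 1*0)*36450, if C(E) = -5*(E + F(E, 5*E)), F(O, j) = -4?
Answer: 729000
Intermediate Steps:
C(E) = 20 - 5*E (C(E) = -5*(E - 4) = -5*(-4 + E) = 20 - 5*E)
(C(0) - 1*0)*36450 = ((20 - 5*0) - 1*0)*36450 = ((20 + 0) + 0)*36450 = (20 + 0)*36450 = 20*36450 = 729000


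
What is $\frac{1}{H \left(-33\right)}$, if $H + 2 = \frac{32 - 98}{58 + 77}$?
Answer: $\frac{15}{1232} \approx 0.012175$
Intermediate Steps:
$H = - \frac{112}{45}$ ($H = -2 + \frac{32 - 98}{58 + 77} = -2 - \frac{66}{135} = -2 - \frac{22}{45} = - \frac{112}{45} \approx -2.4889$)
$\frac{1}{H \left(-33\right)} = \frac{1}{\left(- \frac{112}{45}\right) \left(-33\right)} = \frac{1}{\frac{1232}{15}} = \frac{15}{1232}$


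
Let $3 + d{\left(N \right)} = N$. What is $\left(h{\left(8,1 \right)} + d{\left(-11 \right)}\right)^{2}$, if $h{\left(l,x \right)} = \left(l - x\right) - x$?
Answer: $64$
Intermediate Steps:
$d{\left(N \right)} = -3 + N$
$h{\left(l,x \right)} = l - 2 x$
$\left(h{\left(8,1 \right)} + d{\left(-11 \right)}\right)^{2} = \left(\left(8 - 2\right) - 14\right)^{2} = \left(6 - 14\right)^{2} = \left(-8\right)^{2} = 64$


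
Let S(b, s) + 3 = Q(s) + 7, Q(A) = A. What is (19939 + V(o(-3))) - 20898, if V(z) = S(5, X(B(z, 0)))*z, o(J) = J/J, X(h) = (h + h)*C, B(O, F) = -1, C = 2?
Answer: -959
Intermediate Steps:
X(h) = 4*h (X(h) = (h + h)*2 = (2*h)*2 = 4*h)
o(J) = 1
S(b, s) = 4 + s (S(b, s) = -3 + (s + 7) = -3 + (7 + s) = 4 + s)
V(z) = 0 (V(z) = (4 + 4*(-1))*z = (4 - 4)*z = 0*z = 0)
(19939 + V(o(-3))) - 20898 = (19939 + 0) - 20898 = 19939 - 20898 = -959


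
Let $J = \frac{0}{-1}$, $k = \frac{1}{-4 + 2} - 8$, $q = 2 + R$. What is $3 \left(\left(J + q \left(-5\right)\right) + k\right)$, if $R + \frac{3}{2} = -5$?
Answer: $42$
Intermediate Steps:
$R = - \frac{13}{2}$ ($R = - \frac{3}{2} - 5 = - \frac{13}{2} \approx -6.5$)
$q = - \frac{9}{2}$ ($q = 2 - \frac{13}{2} = - \frac{9}{2} \approx -4.5$)
$k = - \frac{17}{2}$ ($k = \frac{1}{-2} - 8 = - \frac{1}{2} - 8 = - \frac{17}{2} \approx -8.5$)
$J = 0$ ($J = 0 \left(-1\right) = 0$)
$3 \left(\left(J + q \left(-5\right)\right) + k\right) = 3 \left(\left(0 - - \frac{45}{2}\right) - \frac{17}{2}\right) = 3 \left(\left(0 + \frac{45}{2}\right) - \frac{17}{2}\right) = 3 \left(\frac{45}{2} - \frac{17}{2}\right) = 3 \cdot 14 = 42$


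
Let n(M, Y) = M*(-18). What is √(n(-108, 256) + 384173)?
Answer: √386117 ≈ 621.38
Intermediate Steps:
n(M, Y) = -18*M
√(n(-108, 256) + 384173) = √(-18*(-108) + 384173) = √(1944 + 384173) = √386117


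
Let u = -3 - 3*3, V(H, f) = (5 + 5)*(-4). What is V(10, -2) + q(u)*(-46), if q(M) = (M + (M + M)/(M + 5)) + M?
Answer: 6344/7 ≈ 906.29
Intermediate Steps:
V(H, f) = -40 (V(H, f) = 10*(-4) = -40)
u = -12 (u = -3 - 9 = -12)
q(M) = 2*M + 2*M/(5 + M) (q(M) = (M + (2*M)/(5 + M)) + M = (M + 2*M/(5 + M)) + M = 2*M + 2*M/(5 + M))
V(10, -2) + q(u)*(-46) = -40 + (2*(-12)*(6 - 12)/(5 - 12))*(-46) = -40 + (2*(-12)*(-6)/(-7))*(-46) = -40 + (2*(-12)*(-⅐)*(-6))*(-46) = -40 - 144/7*(-46) = -40 + 6624/7 = 6344/7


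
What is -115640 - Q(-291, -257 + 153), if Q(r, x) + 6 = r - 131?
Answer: -115212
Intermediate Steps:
Q(r, x) = -137 + r (Q(r, x) = -6 + (r - 131) = -6 + (-131 + r) = -137 + r)
-115640 - Q(-291, -257 + 153) = -115640 - (-137 - 291) = -115640 - 1*(-428) = -115640 + 428 = -115212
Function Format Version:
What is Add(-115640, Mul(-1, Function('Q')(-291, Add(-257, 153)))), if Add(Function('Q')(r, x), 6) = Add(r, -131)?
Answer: -115212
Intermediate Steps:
Function('Q')(r, x) = Add(-137, r) (Function('Q')(r, x) = Add(-6, Add(r, -131)) = Add(-6, Add(-131, r)) = Add(-137, r))
Add(-115640, Mul(-1, Function('Q')(-291, Add(-257, 153)))) = Add(-115640, Mul(-1, Add(-137, -291))) = Add(-115640, Mul(-1, -428)) = Add(-115640, 428) = -115212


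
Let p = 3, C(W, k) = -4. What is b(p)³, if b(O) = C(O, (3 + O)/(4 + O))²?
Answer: 4096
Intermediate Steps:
b(O) = 16 (b(O) = (-4)² = 16)
b(p)³ = 16³ = 4096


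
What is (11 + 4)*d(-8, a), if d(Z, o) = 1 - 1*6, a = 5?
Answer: -75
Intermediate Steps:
d(Z, o) = -5 (d(Z, o) = 1 - 6 = -5)
(11 + 4)*d(-8, a) = (11 + 4)*(-5) = 15*(-5) = -75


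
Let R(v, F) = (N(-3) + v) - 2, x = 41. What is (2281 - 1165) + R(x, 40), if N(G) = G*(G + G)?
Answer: 1173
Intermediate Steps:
N(G) = 2*G**2 (N(G) = G*(2*G) = 2*G**2)
R(v, F) = 16 + v (R(v, F) = (2*(-3)**2 + v) - 2 = (2*9 + v) - 2 = (18 + v) - 2 = 16 + v)
(2281 - 1165) + R(x, 40) = (2281 - 1165) + (16 + 41) = 1116 + 57 = 1173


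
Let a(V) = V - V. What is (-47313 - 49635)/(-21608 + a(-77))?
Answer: 24237/5402 ≈ 4.4867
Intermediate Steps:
a(V) = 0
(-47313 - 49635)/(-21608 + a(-77)) = (-47313 - 49635)/(-21608 + 0) = -96948/(-21608) = -96948*(-1/21608) = 24237/5402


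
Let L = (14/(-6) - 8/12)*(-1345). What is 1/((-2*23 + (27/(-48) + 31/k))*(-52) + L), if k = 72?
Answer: 36/231619 ≈ 0.00015543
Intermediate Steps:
L = 4035 (L = (14*(-⅙) - 8*1/12)*(-1345) = (-7/3 - ⅔)*(-1345) = -3*(-1345) = 4035)
1/((-2*23 + (27/(-48) + 31/k))*(-52) + L) = 1/((-2*23 + (27/(-48) + 31/72))*(-52) + 4035) = 1/((-46 + (27*(-1/48) + 31*(1/72)))*(-52) + 4035) = 1/((-46 + (-9/16 + 31/72))*(-52) + 4035) = 1/((-46 - 19/144)*(-52) + 4035) = 1/(-6643/144*(-52) + 4035) = 1/(86359/36 + 4035) = 1/(231619/36) = 36/231619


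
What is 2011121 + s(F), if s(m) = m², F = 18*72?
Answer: 3690737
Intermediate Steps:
F = 1296
2011121 + s(F) = 2011121 + 1296² = 2011121 + 1679616 = 3690737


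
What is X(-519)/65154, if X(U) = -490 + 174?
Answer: -158/32577 ≈ -0.0048500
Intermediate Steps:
X(U) = -316
X(-519)/65154 = -316/65154 = -316*1/65154 = -158/32577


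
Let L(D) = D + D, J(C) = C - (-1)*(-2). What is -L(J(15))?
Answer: -26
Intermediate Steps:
J(C) = -2 + C (J(C) = C - 1*2 = C - 2 = -2 + C)
L(D) = 2*D
-L(J(15)) = -2*(-2 + 15) = -2*13 = -1*26 = -26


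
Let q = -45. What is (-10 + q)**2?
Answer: 3025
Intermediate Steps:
(-10 + q)**2 = (-10 - 45)**2 = (-55)**2 = 3025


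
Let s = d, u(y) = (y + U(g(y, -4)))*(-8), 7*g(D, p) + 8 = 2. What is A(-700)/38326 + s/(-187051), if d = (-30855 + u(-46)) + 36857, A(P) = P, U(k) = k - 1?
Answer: -1314746072/25091208191 ≈ -0.052399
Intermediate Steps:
g(D, p) = -6/7 (g(D, p) = -8/7 + (1/7)*2 = -8/7 + 2/7 = -6/7)
U(k) = -1 + k
u(y) = 104/7 - 8*y (u(y) = (y + (-1 - 6/7))*(-8) = (y - 13/7)*(-8) = (-13/7 + y)*(-8) = 104/7 - 8*y)
d = 44694/7 (d = (-30855 + (104/7 - 8*(-46))) + 36857 = (-30855 + (104/7 + 368)) + 36857 = (-30855 + 2680/7) + 36857 = -213305/7 + 36857 = 44694/7 ≈ 6384.9)
s = 44694/7 ≈ 6384.9
A(-700)/38326 + s/(-187051) = -700/38326 + (44694/7)/(-187051) = -700*1/38326 + (44694/7)*(-1/187051) = -350/19163 - 44694/1309357 = -1314746072/25091208191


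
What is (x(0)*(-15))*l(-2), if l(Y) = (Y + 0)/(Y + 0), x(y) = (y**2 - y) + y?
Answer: 0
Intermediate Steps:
x(y) = y**2
l(Y) = 1 (l(Y) = Y/Y = 1)
(x(0)*(-15))*l(-2) = (0**2*(-15))*1 = (0*(-15))*1 = 0*1 = 0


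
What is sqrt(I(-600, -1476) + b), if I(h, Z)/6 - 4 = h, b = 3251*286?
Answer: sqrt(926210) ≈ 962.40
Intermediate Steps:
b = 929786
I(h, Z) = 24 + 6*h
sqrt(I(-600, -1476) + b) = sqrt((24 + 6*(-600)) + 929786) = sqrt((24 - 3600) + 929786) = sqrt(-3576 + 929786) = sqrt(926210)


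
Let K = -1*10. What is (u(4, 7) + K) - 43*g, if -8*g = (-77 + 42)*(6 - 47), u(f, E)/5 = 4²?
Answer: 62265/8 ≈ 7783.1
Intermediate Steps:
K = -10
u(f, E) = 80 (u(f, E) = 5*4² = 5*16 = 80)
g = -1435/8 (g = -(-77 + 42)*(6 - 47)/8 = -(-35)*(-41)/8 = -⅛*1435 = -1435/8 ≈ -179.38)
(u(4, 7) + K) - 43*g = (80 - 10) - 43*(-1435/8) = 70 + 61705/8 = 62265/8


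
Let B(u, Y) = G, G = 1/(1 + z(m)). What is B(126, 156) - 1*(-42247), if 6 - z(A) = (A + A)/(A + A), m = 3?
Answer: 253483/6 ≈ 42247.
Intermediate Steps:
z(A) = 5 (z(A) = 6 - (A + A)/(A + A) = 6 - 2*A/(2*A) = 6 - 2*A*1/(2*A) = 6 - 1*1 = 6 - 1 = 5)
G = ⅙ (G = 1/(1 + 5) = 1/6 = ⅙ ≈ 0.16667)
B(u, Y) = ⅙
B(126, 156) - 1*(-42247) = ⅙ - 1*(-42247) = ⅙ + 42247 = 253483/6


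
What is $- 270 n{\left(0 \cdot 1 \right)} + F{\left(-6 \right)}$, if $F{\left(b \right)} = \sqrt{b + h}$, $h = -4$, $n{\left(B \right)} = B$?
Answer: $i \sqrt{10} \approx 3.1623 i$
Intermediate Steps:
$F{\left(b \right)} = \sqrt{-4 + b}$ ($F{\left(b \right)} = \sqrt{b - 4} = \sqrt{-4 + b}$)
$- 270 n{\left(0 \cdot 1 \right)} + F{\left(-6 \right)} = - 270 \cdot 0 \cdot 1 + \sqrt{-4 - 6} = \left(-270\right) 0 + \sqrt{-10} = 0 + i \sqrt{10} = i \sqrt{10}$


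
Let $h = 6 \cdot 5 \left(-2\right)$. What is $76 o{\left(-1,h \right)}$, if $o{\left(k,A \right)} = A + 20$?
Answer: $-3040$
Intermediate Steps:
$h = -60$ ($h = 30 \left(-2\right) = -60$)
$o{\left(k,A \right)} = 20 + A$
$76 o{\left(-1,h \right)} = 76 \left(20 - 60\right) = 76 \left(-40\right) = -3040$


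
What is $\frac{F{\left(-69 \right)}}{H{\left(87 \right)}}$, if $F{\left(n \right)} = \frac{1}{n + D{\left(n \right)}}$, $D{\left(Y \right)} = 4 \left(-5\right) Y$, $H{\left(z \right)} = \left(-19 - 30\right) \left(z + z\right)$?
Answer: $- \frac{1}{11177586} \approx -8.9465 \cdot 10^{-8}$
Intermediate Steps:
$H{\left(z \right)} = - 98 z$ ($H{\left(z \right)} = - 49 \cdot 2 z = - 98 z$)
$D{\left(Y \right)} = - 20 Y$
$F{\left(n \right)} = - \frac{1}{19 n}$ ($F{\left(n \right)} = \frac{1}{n - 20 n} = \frac{1}{\left(-19\right) n} = - \frac{1}{19 n}$)
$\frac{F{\left(-69 \right)}}{H{\left(87 \right)}} = \frac{\left(- \frac{1}{19}\right) \frac{1}{-69}}{\left(-98\right) 87} = \frac{\left(- \frac{1}{19}\right) \left(- \frac{1}{69}\right)}{-8526} = \frac{1}{1311} \left(- \frac{1}{8526}\right) = - \frac{1}{11177586}$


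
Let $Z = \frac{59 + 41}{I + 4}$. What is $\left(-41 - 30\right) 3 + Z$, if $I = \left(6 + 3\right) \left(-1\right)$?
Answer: $-233$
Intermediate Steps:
$I = -9$ ($I = 9 \left(-1\right) = -9$)
$Z = -20$ ($Z = \frac{59 + 41}{-9 + 4} = \frac{100}{-5} = 100 \left(- \frac{1}{5}\right) = -20$)
$\left(-41 - 30\right) 3 + Z = \left(-41 - 30\right) 3 - 20 = \left(-71\right) 3 - 20 = -213 - 20 = -233$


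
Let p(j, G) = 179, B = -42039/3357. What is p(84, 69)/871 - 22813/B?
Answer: 7412391988/4068441 ≈ 1821.9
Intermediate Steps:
B = -4671/373 (B = -42039*1/3357 = -4671/373 ≈ -12.523)
p(84, 69)/871 - 22813/B = 179/871 - 22813/(-4671/373) = 179*(1/871) - 22813*(-373/4671) = 179/871 + 8509249/4671 = 7412391988/4068441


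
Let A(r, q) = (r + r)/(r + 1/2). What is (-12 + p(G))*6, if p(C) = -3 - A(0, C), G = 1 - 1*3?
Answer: -90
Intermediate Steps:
A(r, q) = 2*r/(½ + r) (A(r, q) = (2*r)/(r + ½) = (2*r)/(½ + r) = 2*r/(½ + r))
G = -2 (G = 1 - 3 = -2)
p(C) = -3 (p(C) = -3 - 4*0/(1 + 2*0) = -3 - 4*0/(1 + 0) = -3 - 4*0/1 = -3 - 4*0 = -3 - 1*0 = -3 + 0 = -3)
(-12 + p(G))*6 = (-12 - 3)*6 = -15*6 = -90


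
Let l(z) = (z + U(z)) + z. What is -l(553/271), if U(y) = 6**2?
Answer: -10862/271 ≈ -40.081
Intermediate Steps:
U(y) = 36
l(z) = 36 + 2*z (l(z) = (z + 36) + z = (36 + z) + z = 36 + 2*z)
-l(553/271) = -(36 + 2*(553/271)) = -(36 + 1106/271) = -1*10862/271 = -10862/271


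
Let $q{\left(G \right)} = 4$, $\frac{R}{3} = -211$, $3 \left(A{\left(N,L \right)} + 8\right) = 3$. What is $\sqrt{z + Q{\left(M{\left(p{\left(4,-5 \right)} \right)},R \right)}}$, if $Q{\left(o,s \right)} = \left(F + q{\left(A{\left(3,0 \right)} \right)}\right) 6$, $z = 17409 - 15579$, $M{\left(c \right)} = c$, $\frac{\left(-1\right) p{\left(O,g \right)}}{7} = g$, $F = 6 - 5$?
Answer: $2 \sqrt{465} \approx 43.128$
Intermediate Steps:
$A{\left(N,L \right)} = -7$ ($A{\left(N,L \right)} = -8 + \frac{1}{3} \cdot 3 = -8 + 1 = -7$)
$F = 1$ ($F = 6 - 5 = 1$)
$p{\left(O,g \right)} = - 7 g$
$z = 1830$
$R = -633$ ($R = 3 \left(-211\right) = -633$)
$Q{\left(o,s \right)} = 30$ ($Q{\left(o,s \right)} = \left(1 + 4\right) 6 = 5 \cdot 6 = 30$)
$\sqrt{z + Q{\left(M{\left(p{\left(4,-5 \right)} \right)},R \right)}} = \sqrt{1830 + 30} = \sqrt{1860} = 2 \sqrt{465}$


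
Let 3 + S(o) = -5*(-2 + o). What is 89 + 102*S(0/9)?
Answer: 803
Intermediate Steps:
S(o) = 7 - 5*o (S(o) = -3 - 5*(-2 + o) = -3 + (10 - 5*o) = 7 - 5*o)
89 + 102*S(0/9) = 89 + 102*(7 - 0/9) = 89 + 102*(7 - 5*0) = 89 + 102*(7 + 0) = 89 + 102*7 = 89 + 714 = 803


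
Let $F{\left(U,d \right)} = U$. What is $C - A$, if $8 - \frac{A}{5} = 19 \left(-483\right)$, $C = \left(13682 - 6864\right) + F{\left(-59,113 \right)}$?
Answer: $-39166$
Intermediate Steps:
$C = 6759$ ($C = \left(13682 - 6864\right) - 59 = 6818 - 59 = 6759$)
$A = 45925$ ($A = 40 - 5 \cdot 19 \left(-483\right) = 40 - -45885 = 40 + 45885 = 45925$)
$C - A = 6759 - 45925 = -39166$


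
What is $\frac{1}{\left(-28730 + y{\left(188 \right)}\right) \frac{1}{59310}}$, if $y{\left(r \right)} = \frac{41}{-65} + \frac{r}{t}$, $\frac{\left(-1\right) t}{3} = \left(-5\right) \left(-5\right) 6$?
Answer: $- \frac{173481750}{84038317} \approx -2.0643$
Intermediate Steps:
$t = -450$ ($t = - 3 \left(-5\right) \left(-5\right) 6 = - 3 \cdot 25 \cdot 6 = \left(-3\right) 150 = -450$)
$y{\left(r \right)} = - \frac{41}{65} - \frac{r}{450}$ ($y{\left(r \right)} = \frac{41}{-65} + \frac{r}{-450} = 41 \left(- \frac{1}{65}\right) + r \left(- \frac{1}{450}\right) = - \frac{41}{65} - \frac{r}{450}$)
$\frac{1}{\left(-28730 + y{\left(188 \right)}\right) \frac{1}{59310}} = \frac{1}{\left(-28730 - \frac{3067}{2925}\right) \frac{1}{59310}} = \frac{1}{\left(- \frac{84038317}{2925}\right) \frac{1}{59310}} = \frac{1}{- \frac{84038317}{173481750}} = - \frac{173481750}{84038317}$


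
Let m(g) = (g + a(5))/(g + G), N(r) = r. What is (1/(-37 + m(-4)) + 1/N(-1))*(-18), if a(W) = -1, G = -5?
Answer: 3033/164 ≈ 18.494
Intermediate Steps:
m(g) = (-1 + g)/(-5 + g) (m(g) = (g - 1)/(g - 5) = (-1 + g)/(-5 + g))
(1/(-37 + m(-4)) + 1/N(-1))*(-18) = (1/(-37 + (-1 - 4)/(-5 - 4)) + 1/(-1))*(-18) = (1/(-37 - 5/(-9)) - 1)*(-18) = (1/(-37 - ⅑*(-5)) - 1)*(-18) = (1/(-37 + 5/9) - 1)*(-18) = (1/(-328/9) - 1)*(-18) = (-9/328 - 1)*(-18) = -337/328*(-18) = 3033/164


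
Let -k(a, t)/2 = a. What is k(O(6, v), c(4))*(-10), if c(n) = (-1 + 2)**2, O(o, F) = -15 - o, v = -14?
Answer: -420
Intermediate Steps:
c(n) = 1 (c(n) = 1**2 = 1)
k(a, t) = -2*a
k(O(6, v), c(4))*(-10) = -2*(-15 - 1*6)*(-10) = -2*(-15 - 6)*(-10) = -2*(-21)*(-10) = 42*(-10) = -420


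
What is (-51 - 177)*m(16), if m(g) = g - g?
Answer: 0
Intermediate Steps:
m(g) = 0
(-51 - 177)*m(16) = (-51 - 177)*0 = -228*0 = 0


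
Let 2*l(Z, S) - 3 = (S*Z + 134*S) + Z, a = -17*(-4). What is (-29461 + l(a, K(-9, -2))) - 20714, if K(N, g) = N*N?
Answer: -83917/2 ≈ -41959.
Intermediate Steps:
K(N, g) = N**2
a = 68
l(Z, S) = 3/2 + Z/2 + 67*S + S*Z/2 (l(Z, S) = 3/2 + ((S*Z + 134*S) + Z)/2 = 3/2 + ((134*S + S*Z) + Z)/2 = 3/2 + (Z + 134*S + S*Z)/2 = 3/2 + (Z/2 + 67*S + S*Z/2) = 3/2 + Z/2 + 67*S + S*Z/2)
(-29461 + l(a, K(-9, -2))) - 20714 = (-29461 + (3/2 + (1/2)*68 + 67*(-9)**2 + (1/2)*(-9)**2*68)) - 20714 = (-29461 + (3/2 + 34 + 67*81 + (1/2)*81*68)) - 20714 = (-29461 + (3/2 + 34 + 5427 + 2754)) - 20714 = (-29461 + 16433/2) - 20714 = -42489/2 - 20714 = -83917/2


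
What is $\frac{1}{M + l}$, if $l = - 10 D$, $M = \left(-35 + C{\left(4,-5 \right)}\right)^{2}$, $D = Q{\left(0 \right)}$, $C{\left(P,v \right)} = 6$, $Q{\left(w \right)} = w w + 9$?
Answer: $\frac{1}{751} \approx 0.0013316$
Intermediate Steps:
$Q{\left(w \right)} = 9 + w^{2}$ ($Q{\left(w \right)} = w^{2} + 9 = 9 + w^{2}$)
$D = 9$ ($D = 9 + 0^{2} = 9 + 0 = 9$)
$M = 841$ ($M = \left(-35 + 6\right)^{2} = \left(-29\right)^{2} = 841$)
$l = -90$ ($l = \left(-10\right) 9 = -90$)
$\frac{1}{M + l} = \frac{1}{841 - 90} = \frac{1}{751}$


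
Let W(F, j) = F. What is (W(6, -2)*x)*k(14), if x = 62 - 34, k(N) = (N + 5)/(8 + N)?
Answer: 1596/11 ≈ 145.09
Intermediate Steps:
k(N) = (5 + N)/(8 + N)
x = 28
(W(6, -2)*x)*k(14) = (6*28)*((5 + 14)/(8 + 14)) = 168*(19/22) = 1596/11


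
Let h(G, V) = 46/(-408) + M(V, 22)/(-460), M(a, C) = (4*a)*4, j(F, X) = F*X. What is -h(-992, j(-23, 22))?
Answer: -17837/1020 ≈ -17.487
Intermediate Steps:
M(a, C) = 16*a
h(G, V) = -23/204 - 4*V/115 (h(G, V) = 46/(-408) + (16*V)/(-460) = 46*(-1/408) + (16*V)*(-1/460) = -23/204 - 4*V/115)
-h(-992, j(-23, 22)) = -(-23/204 - (-4)*22/5) = -(-23/204 - 4/115*(-506)) = -(-23/204 + 88/5) = -1*17837/1020 = -17837/1020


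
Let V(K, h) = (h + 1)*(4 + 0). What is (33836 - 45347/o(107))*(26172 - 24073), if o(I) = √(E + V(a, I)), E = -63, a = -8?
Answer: 71021764 - 95183353*√41/123 ≈ 6.6067e+7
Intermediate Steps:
V(K, h) = 4 + 4*h (V(K, h) = (1 + h)*4 = 4 + 4*h)
o(I) = √(-59 + 4*I) (o(I) = √(-63 + (4 + 4*I)) = √(-59 + 4*I))
(33836 - 45347/o(107))*(26172 - 24073) = (33836 - 45347/√(-59 + 4*107))*(26172 - 24073) = (33836 - 45347/√(-59 + 428))*2099 = (33836 - 45347*√41/123)*2099 = 71021764 - 95183353*√41/123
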